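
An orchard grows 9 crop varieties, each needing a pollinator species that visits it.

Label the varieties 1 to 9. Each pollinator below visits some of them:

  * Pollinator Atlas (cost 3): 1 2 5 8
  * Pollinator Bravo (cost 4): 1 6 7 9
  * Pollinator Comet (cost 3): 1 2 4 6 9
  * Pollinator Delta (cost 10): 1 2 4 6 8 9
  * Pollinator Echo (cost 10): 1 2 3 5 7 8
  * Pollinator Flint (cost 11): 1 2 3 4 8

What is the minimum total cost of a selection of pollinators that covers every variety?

Comet, Echo together cover every variety (Comet ∪ Echo = {1, 2, 3, 4, 5, 6, 7, 8, 9}); total cost 3 + 10 = 13.
The greedy pick Comet, Atlas, Bravo, Echo costs 20; no covering selection beats 13.

13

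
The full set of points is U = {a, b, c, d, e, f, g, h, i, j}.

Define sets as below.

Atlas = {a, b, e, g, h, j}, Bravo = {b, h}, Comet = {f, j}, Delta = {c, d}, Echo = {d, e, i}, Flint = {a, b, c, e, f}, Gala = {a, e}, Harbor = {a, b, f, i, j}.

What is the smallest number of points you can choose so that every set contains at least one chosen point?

4

T = {b, c, e, j} meets every set (each contains at least one member of T), and |T| = 4.
The sets Bravo, Comet, Delta, Gala are pairwise disjoint, so any hitting set needs a separate point for each — at least 4. Hence 4 is optimal.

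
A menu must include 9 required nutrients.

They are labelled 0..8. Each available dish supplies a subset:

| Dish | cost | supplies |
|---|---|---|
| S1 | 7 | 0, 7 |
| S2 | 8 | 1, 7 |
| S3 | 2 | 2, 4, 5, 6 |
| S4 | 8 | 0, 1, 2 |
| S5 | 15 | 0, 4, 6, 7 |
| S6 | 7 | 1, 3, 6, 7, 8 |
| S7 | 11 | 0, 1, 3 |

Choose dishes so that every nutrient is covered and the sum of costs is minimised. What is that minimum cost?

16

S1, S3, S6 together cover every nutrient (S1 ∪ S3 ∪ S6 = {0, 1, 2, 3, 4, 5, 6, 7, 8}); total cost 7 + 2 + 7 = 16.
No covering selection has total cost below 16.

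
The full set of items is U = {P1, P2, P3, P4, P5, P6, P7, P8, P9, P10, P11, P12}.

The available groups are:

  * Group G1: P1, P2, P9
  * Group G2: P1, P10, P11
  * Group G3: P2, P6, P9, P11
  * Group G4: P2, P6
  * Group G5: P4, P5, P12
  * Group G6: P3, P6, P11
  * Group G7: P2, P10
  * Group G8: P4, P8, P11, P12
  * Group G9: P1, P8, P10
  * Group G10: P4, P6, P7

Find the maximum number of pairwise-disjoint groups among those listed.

3

G5, G6, G7 are pairwise disjoint (G5={P4,P5,P12}; G6={P3,P6,P11}; G7={P2,P10}).
Every remaining group overlaps one of these, and no 4 of the listed groups are pairwise disjoint, so 3 is the maximum.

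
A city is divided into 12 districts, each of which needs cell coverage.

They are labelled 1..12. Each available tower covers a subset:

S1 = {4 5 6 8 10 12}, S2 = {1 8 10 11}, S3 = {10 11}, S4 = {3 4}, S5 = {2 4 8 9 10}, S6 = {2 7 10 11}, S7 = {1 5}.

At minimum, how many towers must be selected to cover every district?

Take {S1, S2, S4, S5, S6}. Their union is {1, 2, 3, 4, 5, 6, 7, 8, 9, 10, 11, 12}, which is all 12 districts.
No 4 of the 7 towers cover everything (all 35 combinations miss at least one district), so 5 is optimal.

5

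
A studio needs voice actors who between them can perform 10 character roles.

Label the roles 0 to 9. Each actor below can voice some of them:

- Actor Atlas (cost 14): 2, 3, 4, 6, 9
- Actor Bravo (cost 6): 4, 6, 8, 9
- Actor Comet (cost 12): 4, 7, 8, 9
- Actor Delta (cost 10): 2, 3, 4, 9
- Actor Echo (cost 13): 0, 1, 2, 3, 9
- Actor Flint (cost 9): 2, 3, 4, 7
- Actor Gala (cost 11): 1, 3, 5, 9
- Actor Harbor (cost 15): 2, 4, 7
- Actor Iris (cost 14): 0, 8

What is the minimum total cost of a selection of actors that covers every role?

39

Bravo, Echo, Flint, Gala together cover every role (Bravo ∪ Echo ∪ Flint ∪ Gala = {0, 1, 2, 3, 4, 5, 6, 7, 8, 9}); total cost 6 + 13 + 9 + 11 = 39.
No covering selection has total cost below 39.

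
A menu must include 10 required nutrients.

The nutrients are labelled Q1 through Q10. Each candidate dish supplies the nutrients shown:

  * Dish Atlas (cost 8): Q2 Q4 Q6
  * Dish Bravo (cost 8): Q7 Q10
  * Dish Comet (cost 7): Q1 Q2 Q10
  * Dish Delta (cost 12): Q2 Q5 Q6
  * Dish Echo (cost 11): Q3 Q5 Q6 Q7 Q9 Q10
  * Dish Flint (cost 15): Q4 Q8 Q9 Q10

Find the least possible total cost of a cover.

33

Comet, Echo, Flint together cover every nutrient (Comet ∪ Echo ∪ Flint = {Q1, Q2, Q3, Q4, Q5, Q6, Q7, Q8, Q9, Q10}); total cost 7 + 11 + 15 = 33.
No covering selection has total cost below 33.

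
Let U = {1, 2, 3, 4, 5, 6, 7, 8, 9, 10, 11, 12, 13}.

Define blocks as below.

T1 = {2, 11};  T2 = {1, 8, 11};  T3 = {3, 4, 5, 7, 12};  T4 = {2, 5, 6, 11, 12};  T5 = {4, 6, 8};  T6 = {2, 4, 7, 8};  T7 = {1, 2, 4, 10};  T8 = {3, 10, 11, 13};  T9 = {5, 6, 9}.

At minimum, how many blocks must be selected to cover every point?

5

Take {T1, T2, T3, T8, T9}. Their union is {1, 2, 3, 4, 5, 6, 7, 8, 9, 10, 11, 12, 13}, which is all 13 points.
No 4 of the 9 blocks cover everything (all 126 combinations miss at least one point), so 5 is optimal.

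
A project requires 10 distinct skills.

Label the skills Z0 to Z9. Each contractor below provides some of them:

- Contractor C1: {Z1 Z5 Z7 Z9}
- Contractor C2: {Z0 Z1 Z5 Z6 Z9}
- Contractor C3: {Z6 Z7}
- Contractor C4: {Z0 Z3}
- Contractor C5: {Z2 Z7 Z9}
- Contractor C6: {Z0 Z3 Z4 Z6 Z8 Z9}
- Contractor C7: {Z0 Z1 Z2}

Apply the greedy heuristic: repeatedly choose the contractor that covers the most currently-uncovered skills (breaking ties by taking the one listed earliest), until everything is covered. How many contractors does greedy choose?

3

Greedy: pick C6 (covers 6 new) → pick C1 (covers 3 new) → pick C5 (covers 1 new). Total picks: 3.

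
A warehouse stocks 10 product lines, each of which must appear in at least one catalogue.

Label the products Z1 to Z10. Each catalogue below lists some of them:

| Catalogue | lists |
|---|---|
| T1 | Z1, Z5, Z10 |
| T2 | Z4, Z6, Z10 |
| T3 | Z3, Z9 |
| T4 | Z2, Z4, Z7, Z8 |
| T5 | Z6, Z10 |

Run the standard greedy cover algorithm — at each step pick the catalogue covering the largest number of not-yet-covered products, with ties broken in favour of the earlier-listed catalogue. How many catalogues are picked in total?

4

Greedy: pick T4 (covers 4 new) → pick T1 (covers 3 new) → pick T3 (covers 2 new) → pick T2 (covers 1 new). Total picks: 4.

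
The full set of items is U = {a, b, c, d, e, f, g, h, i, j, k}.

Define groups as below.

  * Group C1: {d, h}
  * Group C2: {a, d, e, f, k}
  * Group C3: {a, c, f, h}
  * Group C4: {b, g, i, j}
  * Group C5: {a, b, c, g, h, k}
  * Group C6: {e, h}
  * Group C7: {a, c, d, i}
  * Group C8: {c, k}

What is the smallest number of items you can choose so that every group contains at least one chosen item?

The 3 items {h, i, k} hit every group.
The groups C1, C4, C8 are pairwise disjoint, so any hitting set needs a separate item for each — at least 3. Hence 3 is optimal.

3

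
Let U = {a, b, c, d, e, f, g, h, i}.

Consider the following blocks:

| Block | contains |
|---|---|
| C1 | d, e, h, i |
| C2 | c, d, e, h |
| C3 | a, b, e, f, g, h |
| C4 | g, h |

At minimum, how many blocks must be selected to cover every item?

3

Take {C1, C2, C3}. Their union is {a, b, c, d, e, f, g, h, i}, which is all 9 items.
Only C3 contains a, so C3 is forced; the remaining 3 items need at least 2 more blocks (each remaining block adds at most 2) — so at least 3 blocks are needed, and 3 is optimal.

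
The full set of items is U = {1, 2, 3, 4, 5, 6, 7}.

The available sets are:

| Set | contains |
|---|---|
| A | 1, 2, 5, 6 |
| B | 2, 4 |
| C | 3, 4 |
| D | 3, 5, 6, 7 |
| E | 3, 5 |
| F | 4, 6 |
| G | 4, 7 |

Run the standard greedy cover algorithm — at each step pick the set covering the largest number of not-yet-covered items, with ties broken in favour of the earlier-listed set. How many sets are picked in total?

Greedy: pick A (covers 4 new) → pick C (covers 2 new) → pick D (covers 1 new). Total picks: 3.

3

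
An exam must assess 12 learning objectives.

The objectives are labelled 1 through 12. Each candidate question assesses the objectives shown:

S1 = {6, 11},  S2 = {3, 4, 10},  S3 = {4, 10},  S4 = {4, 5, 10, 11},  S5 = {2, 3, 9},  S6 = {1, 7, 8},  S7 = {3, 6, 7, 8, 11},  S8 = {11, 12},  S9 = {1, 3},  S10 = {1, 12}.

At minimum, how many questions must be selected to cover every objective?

Take {S4, S5, S7, S10}. Their union is {1, 2, 3, 4, 5, 6, 7, 8, 9, 10, 11, 12}, which is all 12 objectives.
Only S5 contains 2, so S5 is forced; the remaining 9 objectives need at least 3 more questions (each remaining question adds at most 4) — so at least 4 questions are needed, and 4 is optimal.

4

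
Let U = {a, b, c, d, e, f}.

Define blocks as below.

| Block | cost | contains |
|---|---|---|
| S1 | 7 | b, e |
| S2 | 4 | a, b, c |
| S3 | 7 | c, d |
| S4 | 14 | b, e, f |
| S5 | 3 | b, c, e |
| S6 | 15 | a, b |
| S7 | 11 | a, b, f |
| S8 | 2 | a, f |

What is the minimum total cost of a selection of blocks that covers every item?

12

S3, S5, S8 together cover every item (S3 ∪ S5 ∪ S8 = {a, b, c, d, e, f}); total cost 7 + 3 + 2 = 12.
No covering selection has total cost below 12.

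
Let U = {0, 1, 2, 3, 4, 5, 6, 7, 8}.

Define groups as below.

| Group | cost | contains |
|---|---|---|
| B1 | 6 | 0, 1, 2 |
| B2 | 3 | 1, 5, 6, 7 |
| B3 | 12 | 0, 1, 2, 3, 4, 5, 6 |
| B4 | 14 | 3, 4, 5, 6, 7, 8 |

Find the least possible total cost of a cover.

20

B1, B4 together cover every point (B1 ∪ B4 = {0, 1, 2, 3, 4, 5, 6, 7, 8}); total cost 6 + 14 = 20.
The greedy pick B2, B1, B4 costs 23; no covering selection beats 20.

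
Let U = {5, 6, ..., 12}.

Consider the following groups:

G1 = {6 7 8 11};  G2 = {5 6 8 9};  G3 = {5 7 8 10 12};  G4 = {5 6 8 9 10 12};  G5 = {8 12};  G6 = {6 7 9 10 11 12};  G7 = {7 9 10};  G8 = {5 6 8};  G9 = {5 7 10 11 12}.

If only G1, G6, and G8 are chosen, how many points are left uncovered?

Union of G1, G6, G8 = {5, 6, 7, 8, 9, 10, 11, 12} — that's every point, so 0 are uncovered.

0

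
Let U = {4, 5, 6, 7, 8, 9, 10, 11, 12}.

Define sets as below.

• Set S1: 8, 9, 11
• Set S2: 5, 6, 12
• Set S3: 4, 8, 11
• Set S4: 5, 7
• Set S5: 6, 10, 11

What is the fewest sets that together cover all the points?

5

S1 and S2 and S3 and S4 and S5 together: S1 ∪ S2 ∪ S3 ∪ S4 ∪ S5 = {4, 5, 6, 7, 8, 9, 10, 11, 12} — every point is covered.
No 4 of the 5 sets cover everything (all 5 combinations miss at least one point), so 5 is optimal.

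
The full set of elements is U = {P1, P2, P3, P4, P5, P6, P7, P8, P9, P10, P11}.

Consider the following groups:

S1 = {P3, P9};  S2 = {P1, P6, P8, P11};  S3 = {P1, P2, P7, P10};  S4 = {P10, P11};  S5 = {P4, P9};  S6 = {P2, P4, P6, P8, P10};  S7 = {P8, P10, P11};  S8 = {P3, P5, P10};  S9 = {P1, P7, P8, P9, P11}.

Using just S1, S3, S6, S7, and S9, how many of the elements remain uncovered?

1

Union of S1, S3, S6, S7, S9 = {P1, P2, P3, P4, P6, P7, P8, P9, P10, P11}.
Not covered: P5 — 1 element.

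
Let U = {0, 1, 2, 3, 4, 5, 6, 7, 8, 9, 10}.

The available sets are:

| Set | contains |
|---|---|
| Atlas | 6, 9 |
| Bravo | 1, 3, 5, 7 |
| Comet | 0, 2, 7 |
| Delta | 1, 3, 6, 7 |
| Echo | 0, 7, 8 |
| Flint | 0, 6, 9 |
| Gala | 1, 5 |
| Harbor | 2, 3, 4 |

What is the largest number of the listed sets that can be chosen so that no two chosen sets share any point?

4

Atlas, Echo, Gala, Harbor are pairwise disjoint (Atlas={6,9}; Echo={0,7,8}; Gala={1,5}; Harbor={2,3,4}).
Every remaining set overlaps one of these, and no 5 of the listed sets are pairwise disjoint, so 4 is the maximum.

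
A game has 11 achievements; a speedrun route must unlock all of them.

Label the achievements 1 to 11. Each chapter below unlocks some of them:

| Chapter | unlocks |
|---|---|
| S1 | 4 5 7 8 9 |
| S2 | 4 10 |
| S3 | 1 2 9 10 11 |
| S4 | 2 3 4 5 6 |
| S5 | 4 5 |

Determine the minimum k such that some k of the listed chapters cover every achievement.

3

S1 and S3 and S4 together: S1 ∪ S3 ∪ S4 = {1, 2, 3, 4, 5, 6, 7, 8, 9, 10, 11} — every achievement is covered.
Each chapter has at most 5 achievements, and 2·5 = 10 < 11 — so at least 3 chapters are needed, and 3 is optimal.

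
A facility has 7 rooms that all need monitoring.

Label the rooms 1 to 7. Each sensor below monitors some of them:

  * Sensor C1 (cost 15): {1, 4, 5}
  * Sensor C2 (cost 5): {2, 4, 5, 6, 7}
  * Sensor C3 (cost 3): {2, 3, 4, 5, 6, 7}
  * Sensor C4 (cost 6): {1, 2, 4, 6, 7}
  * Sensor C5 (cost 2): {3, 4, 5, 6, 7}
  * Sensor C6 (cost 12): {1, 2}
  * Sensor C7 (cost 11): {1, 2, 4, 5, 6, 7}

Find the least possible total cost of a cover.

8

C4, C5 together cover every room (C4 ∪ C5 = {1, 2, 3, 4, 5, 6, 7}); total cost 6 + 2 = 8.
The greedy pick C5, C3, C4 costs 11; no covering selection beats 8.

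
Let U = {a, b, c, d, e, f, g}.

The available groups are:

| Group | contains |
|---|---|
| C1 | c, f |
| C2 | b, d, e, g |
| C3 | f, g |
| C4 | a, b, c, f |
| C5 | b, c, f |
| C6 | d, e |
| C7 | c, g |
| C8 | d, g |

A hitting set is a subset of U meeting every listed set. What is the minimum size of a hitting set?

The 3 items {e, f, g} hit every group.
No choice of 2 items meets every group, so 3 is the minimum.

3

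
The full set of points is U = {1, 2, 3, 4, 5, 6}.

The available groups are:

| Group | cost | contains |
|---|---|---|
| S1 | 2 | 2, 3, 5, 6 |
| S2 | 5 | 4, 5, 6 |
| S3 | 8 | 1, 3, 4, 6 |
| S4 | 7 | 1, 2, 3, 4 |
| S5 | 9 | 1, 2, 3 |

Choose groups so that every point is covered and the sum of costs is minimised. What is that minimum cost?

S1, S4 together cover every point (S1 ∪ S4 = {1, 2, 3, 4, 5, 6}); total cost 2 + 7 = 9.
No covering selection has total cost below 9.

9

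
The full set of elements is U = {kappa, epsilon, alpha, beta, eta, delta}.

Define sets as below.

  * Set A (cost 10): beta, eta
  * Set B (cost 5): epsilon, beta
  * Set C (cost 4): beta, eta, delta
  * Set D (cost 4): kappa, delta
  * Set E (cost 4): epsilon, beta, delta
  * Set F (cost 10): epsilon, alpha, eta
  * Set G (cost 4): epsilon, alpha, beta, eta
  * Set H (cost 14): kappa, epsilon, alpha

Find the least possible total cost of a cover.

D, G together cover every element (D ∪ G = {kappa, epsilon, alpha, beta, eta, delta}); total cost 4 + 4 = 8.
No covering selection has total cost below 8.

8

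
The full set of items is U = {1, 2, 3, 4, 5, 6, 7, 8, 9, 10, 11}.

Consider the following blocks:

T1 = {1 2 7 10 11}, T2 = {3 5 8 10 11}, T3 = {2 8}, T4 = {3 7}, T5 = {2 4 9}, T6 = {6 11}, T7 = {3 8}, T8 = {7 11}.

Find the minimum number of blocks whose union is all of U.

4

T1, T2, T5, and T6 cover everything between them: the union {1, 2, 3, 4, 5, 6, 7, 8, 9, 10, 11} is all of U.
Only T6 contains 6, so T6 is forced; the remaining 9 items need at least 3 more blocks (each remaining block adds at most 4) — so at least 4 blocks are needed, and 4 is optimal.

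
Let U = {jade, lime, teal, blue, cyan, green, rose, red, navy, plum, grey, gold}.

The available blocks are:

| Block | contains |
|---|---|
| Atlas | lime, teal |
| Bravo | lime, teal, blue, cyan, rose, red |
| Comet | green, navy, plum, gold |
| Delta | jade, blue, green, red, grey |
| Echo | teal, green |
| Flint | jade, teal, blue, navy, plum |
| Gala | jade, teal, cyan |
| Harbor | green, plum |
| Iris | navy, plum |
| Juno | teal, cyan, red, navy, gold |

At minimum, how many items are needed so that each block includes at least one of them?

Take H = {jade, teal, plum}. Each listed block contains at least one of these, so H is a hitting set of size 3.
The blocks Atlas, Delta, Iris are pairwise disjoint, so any hitting set needs a separate item for each — at least 3. Hence 3 is optimal.

3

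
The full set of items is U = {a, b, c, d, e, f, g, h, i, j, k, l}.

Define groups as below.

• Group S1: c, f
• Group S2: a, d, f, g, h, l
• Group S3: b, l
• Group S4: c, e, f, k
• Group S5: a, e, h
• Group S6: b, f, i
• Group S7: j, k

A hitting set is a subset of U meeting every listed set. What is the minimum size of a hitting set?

T = {b, c, h, j} meets every group (each contains at least one member of T), and |T| = 4.
The groups S1, S3, S5, S7 are pairwise disjoint, so any hitting set needs a separate item for each — at least 4. Hence 4 is optimal.

4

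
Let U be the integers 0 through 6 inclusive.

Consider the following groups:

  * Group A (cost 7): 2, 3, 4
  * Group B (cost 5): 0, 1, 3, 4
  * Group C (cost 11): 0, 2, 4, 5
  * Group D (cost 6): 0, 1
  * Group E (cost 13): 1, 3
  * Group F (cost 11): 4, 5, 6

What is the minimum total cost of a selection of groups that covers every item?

23

A, B, F together cover every item (A ∪ B ∪ F = {0, 1, 2, 3, 4, 5, 6}); total cost 7 + 5 + 11 = 23.
The greedy pick B, C, F costs 27; no covering selection beats 23.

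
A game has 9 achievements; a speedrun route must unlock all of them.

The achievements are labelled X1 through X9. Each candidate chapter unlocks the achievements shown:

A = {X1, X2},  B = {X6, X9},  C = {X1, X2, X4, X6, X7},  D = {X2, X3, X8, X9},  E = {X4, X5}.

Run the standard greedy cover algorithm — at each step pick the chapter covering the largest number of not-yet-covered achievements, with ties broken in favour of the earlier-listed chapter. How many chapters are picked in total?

3

Greedy: pick C (covers 5 new) → pick D (covers 3 new) → pick E (covers 1 new). Total picks: 3.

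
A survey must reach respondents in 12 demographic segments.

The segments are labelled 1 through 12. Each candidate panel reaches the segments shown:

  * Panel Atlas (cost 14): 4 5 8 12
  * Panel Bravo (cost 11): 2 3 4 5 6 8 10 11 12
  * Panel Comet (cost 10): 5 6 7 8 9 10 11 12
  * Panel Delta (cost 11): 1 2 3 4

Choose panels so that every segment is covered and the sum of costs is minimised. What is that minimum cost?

Comet, Delta together cover every segment (Comet ∪ Delta = {1, 2, 3, 4, 5, 6, 7, 8, 9, 10, 11, 12}); total cost 10 + 11 = 21.
The greedy pick Bravo, Comet, Delta costs 32; no covering selection beats 21.

21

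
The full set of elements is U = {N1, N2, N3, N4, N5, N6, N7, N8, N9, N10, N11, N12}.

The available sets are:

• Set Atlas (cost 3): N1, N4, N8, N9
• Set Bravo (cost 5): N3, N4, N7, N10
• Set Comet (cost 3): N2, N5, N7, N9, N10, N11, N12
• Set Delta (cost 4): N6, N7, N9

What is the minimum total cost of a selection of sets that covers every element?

15

Atlas, Bravo, Comet, Delta together cover every element (Atlas ∪ Bravo ∪ Comet ∪ Delta = {N1, N2, N3, N4, N5, N6, N7, N8, N9, N10, N11, N12}); total cost 3 + 5 + 3 + 4 = 15.
No covering selection has total cost below 15.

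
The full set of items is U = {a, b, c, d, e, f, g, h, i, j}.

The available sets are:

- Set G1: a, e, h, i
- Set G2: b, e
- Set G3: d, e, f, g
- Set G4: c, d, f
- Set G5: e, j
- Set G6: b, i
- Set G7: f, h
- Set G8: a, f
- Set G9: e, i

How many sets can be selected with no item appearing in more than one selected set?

G5, G6, G8 are pairwise disjoint (G5={e,j}; G6={b,i}; G8={a,f}).
Every remaining set overlaps one of these, and no 4 of the listed sets are pairwise disjoint, so 3 is the maximum.

3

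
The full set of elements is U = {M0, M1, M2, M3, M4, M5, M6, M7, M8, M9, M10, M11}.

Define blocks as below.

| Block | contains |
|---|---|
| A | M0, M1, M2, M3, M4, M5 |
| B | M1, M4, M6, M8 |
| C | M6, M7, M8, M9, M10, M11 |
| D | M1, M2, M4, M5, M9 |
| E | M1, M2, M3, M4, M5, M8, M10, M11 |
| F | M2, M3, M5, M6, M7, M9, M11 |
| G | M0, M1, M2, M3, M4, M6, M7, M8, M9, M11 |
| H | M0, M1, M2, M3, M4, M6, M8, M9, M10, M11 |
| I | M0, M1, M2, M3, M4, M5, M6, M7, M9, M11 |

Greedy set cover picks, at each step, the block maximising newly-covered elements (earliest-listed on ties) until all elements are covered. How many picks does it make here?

2

Greedy: pick G (covers 10 new) → pick E (covers 2 new). Total picks: 2.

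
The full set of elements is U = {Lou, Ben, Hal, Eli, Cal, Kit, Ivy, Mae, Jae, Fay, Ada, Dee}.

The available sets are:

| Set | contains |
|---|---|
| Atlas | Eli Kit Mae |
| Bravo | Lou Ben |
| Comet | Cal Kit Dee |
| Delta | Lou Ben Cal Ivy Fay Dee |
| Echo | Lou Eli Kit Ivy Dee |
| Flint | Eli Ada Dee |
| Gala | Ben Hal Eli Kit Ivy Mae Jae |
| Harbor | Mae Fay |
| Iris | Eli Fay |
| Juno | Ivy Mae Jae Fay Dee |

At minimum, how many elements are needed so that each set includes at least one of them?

4

Take H = {Lou, Eli, Mae, Dee}. Each listed set contains at least one of these, so H is a hitting set of size 4.
No choice of 3 elements meets every set, so 4 is the minimum.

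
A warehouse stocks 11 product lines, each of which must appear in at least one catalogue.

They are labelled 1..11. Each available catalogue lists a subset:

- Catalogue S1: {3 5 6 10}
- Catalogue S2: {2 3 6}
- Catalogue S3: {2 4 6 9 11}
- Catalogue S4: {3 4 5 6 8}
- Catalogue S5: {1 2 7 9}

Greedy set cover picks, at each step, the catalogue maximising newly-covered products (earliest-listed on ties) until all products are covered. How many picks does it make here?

Greedy: pick S3 (covers 5 new) → pick S1 (covers 3 new) → pick S5 (covers 2 new) → pick S4 (covers 1 new). Total picks: 4.

4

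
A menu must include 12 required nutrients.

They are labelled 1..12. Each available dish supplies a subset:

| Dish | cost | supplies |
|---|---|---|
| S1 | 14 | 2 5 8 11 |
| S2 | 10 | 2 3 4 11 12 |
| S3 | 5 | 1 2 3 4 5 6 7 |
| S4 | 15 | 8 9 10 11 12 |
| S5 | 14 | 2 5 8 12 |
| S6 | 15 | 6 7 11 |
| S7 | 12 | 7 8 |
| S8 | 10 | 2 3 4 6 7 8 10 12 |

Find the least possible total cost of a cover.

S3, S4 together cover every nutrient (S3 ∪ S4 = {1, 2, 3, 4, 5, 6, 7, 8, 9, 10, 11, 12}); total cost 5 + 15 = 20.
No covering selection has total cost below 20.

20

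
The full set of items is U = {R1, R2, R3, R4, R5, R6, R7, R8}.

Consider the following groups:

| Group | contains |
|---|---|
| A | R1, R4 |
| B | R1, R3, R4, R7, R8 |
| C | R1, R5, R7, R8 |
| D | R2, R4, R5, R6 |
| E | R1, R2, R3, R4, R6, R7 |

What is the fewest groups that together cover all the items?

B and D together: B ∪ D = {R1, R2, R3, R4, R5, R6, R7, R8} — every item is covered.
No single group has all 8 items (the largest, E, has 6), so 2 is optimal.

2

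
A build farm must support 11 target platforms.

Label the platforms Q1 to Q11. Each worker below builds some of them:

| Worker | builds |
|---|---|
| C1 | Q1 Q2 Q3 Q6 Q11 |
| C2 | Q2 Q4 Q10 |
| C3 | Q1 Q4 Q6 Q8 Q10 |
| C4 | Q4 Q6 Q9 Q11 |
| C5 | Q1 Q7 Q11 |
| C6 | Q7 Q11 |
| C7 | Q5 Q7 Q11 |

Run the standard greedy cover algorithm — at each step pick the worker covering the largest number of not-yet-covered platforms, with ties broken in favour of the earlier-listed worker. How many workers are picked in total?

Greedy: pick C1 (covers 5 new) → pick C3 (covers 3 new) → pick C7 (covers 2 new) → pick C4 (covers 1 new). Total picks: 4.

4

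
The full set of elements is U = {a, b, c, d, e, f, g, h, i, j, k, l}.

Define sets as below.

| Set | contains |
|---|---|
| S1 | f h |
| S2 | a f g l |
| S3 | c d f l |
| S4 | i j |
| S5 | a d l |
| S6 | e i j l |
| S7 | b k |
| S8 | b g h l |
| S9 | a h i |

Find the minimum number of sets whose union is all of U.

S3 and S6 and S7 and S8 and S9 together: S3 ∪ S6 ∪ S7 ∪ S8 ∪ S9 = {a, b, c, d, e, f, g, h, i, j, k, l} — every element is covered.
No 4 of the 9 sets cover everything (all 126 combinations miss at least one element), so 5 is optimal.

5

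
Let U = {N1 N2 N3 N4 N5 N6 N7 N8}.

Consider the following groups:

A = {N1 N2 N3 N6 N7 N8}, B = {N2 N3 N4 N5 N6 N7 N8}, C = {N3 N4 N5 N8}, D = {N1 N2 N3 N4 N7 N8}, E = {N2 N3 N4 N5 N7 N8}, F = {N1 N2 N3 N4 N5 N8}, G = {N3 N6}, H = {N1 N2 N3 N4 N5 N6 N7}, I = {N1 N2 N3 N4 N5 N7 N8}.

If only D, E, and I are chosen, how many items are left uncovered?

1

Union of D, E, I = {N1, N2, N3, N4, N5, N7, N8}.
Not covered: N6 — 1 item.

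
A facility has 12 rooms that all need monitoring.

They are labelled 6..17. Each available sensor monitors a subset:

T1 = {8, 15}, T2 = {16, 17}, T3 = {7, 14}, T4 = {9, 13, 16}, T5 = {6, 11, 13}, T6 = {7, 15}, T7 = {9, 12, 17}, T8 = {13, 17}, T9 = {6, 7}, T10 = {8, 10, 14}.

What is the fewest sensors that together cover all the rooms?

Take {T4, T5, T6, T7, T10}. Their union is {6, 7, 8, 9, 10, 11, 12, 13, 14, 15, 16, 17}, which is all 12 rooms.
No 4 of the 10 sensors cover everything (all 210 combinations miss at least one room), so 5 is optimal.

5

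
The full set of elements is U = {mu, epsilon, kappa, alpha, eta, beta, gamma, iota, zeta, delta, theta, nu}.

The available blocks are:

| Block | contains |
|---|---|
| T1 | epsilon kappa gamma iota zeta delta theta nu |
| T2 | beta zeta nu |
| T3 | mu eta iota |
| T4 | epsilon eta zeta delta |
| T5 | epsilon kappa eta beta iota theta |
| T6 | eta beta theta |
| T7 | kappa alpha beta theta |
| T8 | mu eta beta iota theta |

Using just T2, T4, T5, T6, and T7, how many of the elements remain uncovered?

2

Union of T2, T4, T5, T6, T7 = {epsilon, kappa, alpha, eta, beta, iota, zeta, delta, theta, nu}.
Not covered: mu, gamma — 2 elements.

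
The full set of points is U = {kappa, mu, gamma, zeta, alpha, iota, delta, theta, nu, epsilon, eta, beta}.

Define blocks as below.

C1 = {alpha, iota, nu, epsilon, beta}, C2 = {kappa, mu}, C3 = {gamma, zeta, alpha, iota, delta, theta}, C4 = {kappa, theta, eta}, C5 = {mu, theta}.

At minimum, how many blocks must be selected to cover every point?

C1, C2, C3, and C4 cover everything between them: the union {kappa, mu, gamma, zeta, alpha, iota, delta, theta, nu, epsilon, eta, beta} is all of U.
No 3 of the 5 blocks cover everything (all 10 combinations miss at least one point), so 4 is optimal.

4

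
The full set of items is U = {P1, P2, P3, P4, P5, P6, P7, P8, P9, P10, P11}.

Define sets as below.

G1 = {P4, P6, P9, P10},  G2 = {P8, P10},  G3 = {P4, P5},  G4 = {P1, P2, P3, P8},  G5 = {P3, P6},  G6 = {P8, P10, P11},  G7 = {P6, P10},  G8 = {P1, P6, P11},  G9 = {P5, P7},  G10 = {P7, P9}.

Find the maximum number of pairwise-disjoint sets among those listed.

G3, G4, G7, G10 are pairwise disjoint (G3={P4,P5}; G4={P1,P2,P3,P8}; G7={P6,P10}; G10={P7,P9}).
Every remaining set overlaps one of these, and no 5 of the listed sets are pairwise disjoint, so 4 is the maximum.

4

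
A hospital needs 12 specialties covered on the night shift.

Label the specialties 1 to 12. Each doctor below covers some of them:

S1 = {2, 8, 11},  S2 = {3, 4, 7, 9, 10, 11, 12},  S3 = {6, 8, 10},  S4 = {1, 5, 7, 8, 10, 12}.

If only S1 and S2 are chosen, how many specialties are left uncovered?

Union of S1, S2 = {2, 3, 4, 7, 8, 9, 10, 11, 12}.
Not covered: 1, 5, 6 — 3 specialties.

3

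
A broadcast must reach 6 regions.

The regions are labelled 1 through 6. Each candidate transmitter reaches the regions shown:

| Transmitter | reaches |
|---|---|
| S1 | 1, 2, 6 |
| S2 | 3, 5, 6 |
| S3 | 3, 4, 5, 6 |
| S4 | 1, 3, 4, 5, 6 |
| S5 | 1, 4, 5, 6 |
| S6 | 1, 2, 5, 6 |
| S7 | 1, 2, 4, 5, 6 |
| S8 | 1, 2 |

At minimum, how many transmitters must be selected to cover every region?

2

S3 and S7 together: S3 ∪ S7 = {1, 2, 3, 4, 5, 6} — every region is covered.
No single transmitter has all 6 regions (the largest, S4, has 5), so 2 is optimal.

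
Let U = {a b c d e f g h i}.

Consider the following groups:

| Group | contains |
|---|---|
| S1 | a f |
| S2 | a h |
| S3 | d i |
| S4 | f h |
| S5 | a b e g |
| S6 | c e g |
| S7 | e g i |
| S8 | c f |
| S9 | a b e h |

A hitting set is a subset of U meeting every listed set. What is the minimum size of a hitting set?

Take T = {a, c, f, i}. Each listed group contains at least one of these, so T is a hitting set of size 4.
No choice of 3 items meets every group, so 4 is the minimum.

4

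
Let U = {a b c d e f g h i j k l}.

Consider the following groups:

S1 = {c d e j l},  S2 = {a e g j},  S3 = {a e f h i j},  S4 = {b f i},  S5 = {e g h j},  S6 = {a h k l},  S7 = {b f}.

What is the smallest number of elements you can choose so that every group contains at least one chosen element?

The 3 elements {b, e, h} hit every group.
No choice of 2 elements meets every group, so 3 is the minimum.

3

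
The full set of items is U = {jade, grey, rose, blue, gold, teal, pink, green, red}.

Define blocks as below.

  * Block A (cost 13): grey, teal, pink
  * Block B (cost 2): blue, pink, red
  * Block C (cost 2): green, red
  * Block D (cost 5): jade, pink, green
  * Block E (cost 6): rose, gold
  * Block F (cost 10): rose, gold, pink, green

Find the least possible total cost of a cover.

A, B, D, E together cover every item (A ∪ B ∪ D ∪ E = {jade, grey, rose, blue, gold, teal, pink, green, red}); total cost 13 + 2 + 5 + 6 = 26.
The greedy pick B, C, E, D, A costs 28; no covering selection beats 26.

26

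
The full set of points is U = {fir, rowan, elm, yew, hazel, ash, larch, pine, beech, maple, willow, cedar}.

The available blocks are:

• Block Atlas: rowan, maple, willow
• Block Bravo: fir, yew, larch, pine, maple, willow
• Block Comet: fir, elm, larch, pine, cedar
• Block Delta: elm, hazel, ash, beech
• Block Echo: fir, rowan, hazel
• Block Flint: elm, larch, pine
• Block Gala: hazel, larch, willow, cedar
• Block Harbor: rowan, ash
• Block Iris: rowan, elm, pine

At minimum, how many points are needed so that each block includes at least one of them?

Take H = {rowan, larch, beech}. Each listed block contains at least one of these, so H is a hitting set of size 3.
No choice of 2 points meets every block, so 3 is the minimum.

3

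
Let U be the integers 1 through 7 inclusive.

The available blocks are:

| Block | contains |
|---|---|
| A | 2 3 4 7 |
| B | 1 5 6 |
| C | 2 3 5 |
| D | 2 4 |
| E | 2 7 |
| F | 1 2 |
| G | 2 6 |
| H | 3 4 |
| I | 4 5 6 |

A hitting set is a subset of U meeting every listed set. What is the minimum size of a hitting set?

The 3 elements {2, 3, 6} hit every block.
The blocks B, E, H are pairwise disjoint, so any hitting set needs a separate element for each — at least 3. Hence 3 is optimal.

3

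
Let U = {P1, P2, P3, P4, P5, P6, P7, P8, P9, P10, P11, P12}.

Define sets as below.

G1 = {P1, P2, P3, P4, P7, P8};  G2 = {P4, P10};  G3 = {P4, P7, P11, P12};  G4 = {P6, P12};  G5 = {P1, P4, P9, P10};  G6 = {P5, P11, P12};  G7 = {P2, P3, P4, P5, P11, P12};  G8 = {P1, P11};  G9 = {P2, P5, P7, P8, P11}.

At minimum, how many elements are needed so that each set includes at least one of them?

H = {P4, P11, P12} meets every set (each contains at least one member of H), and |H| = 3.
The sets G2, G4, G9 are pairwise disjoint, so any hitting set needs a separate element for each — at least 3. Hence 3 is optimal.

3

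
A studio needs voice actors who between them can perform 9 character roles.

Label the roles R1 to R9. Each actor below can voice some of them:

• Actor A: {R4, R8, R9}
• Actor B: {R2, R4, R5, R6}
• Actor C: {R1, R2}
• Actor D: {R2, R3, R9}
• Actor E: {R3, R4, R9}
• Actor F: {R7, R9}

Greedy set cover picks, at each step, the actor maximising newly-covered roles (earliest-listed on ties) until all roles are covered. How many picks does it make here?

5

Greedy: pick B (covers 4 new) → pick A (covers 2 new) → pick C (covers 1 new) → pick D (covers 1 new) → pick F (covers 1 new). Total picks: 5.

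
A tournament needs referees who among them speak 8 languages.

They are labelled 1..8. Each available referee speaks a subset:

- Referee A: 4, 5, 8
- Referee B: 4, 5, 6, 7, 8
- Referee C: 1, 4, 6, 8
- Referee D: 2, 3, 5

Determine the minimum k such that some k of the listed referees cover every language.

3

Take {B, C, D}. Their union is {1, 2, 3, 4, 5, 6, 7, 8}, which is all 8 languages.
Only C contains 1, so C is forced; the remaining 4 languages need at least 2 more referees (each remaining referee adds at most 3) — so at least 3 referees are needed, and 3 is optimal.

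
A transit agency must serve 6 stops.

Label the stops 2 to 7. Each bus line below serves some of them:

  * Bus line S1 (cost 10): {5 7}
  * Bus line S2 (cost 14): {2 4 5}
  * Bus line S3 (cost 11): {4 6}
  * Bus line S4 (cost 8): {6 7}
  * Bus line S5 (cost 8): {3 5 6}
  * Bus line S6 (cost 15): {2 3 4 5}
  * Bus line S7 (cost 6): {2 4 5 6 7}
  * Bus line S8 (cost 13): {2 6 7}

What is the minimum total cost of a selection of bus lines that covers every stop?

S5, S7 together cover every stop (S5 ∪ S7 = {2, 3, 4, 5, 6, 7}); total cost 8 + 6 = 14.
No covering selection has total cost below 14.

14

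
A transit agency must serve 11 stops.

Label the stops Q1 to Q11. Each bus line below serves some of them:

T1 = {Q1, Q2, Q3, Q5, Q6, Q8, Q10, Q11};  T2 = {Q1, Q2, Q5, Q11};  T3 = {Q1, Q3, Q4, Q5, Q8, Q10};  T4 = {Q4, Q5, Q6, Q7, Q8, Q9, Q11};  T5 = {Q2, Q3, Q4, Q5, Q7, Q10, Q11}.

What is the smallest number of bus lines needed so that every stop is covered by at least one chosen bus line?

2

Take {T1, T4}. Their union is {Q1, Q2, Q3, Q4, Q5, Q6, Q7, Q8, Q9, Q10, Q11}, which is all 11 stops.
No single bus line has all 11 stops (the largest, T1, has 8), so 2 is optimal.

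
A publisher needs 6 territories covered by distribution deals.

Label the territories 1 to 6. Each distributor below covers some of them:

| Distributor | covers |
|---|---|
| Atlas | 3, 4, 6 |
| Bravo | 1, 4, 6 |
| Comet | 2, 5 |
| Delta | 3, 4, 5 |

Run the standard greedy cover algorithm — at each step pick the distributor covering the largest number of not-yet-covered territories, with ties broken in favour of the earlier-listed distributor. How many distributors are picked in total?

Greedy: pick Atlas (covers 3 new) → pick Comet (covers 2 new) → pick Bravo (covers 1 new). Total picks: 3.

3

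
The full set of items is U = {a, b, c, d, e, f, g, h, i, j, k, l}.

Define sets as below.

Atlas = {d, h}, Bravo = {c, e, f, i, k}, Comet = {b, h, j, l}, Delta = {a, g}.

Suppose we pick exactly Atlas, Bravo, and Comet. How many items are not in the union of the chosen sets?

Union of Atlas, Bravo, Comet = {b, c, d, e, f, h, i, j, k, l}.
Not covered: a, g — 2 items.

2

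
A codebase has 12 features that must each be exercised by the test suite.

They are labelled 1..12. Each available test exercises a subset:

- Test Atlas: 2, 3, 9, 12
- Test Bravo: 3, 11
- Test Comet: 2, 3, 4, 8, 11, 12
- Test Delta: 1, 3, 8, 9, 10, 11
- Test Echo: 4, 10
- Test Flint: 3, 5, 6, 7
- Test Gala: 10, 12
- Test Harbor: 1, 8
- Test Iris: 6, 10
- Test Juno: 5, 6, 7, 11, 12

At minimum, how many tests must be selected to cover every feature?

Take {Comet, Delta, Flint}. Their union is {1, 2, 3, 4, 5, 6, 7, 8, 9, 10, 11, 12}, which is all 12 features.
No 2 of the 10 tests cover everything (all 45 combinations miss at least one feature), so 3 is optimal.

3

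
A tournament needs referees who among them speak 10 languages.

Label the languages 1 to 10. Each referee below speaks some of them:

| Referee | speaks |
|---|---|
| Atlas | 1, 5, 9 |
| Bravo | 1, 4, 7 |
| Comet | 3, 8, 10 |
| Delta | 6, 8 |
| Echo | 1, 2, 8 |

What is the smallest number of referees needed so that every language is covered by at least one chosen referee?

5

Take {Atlas, Bravo, Comet, Delta, Echo}. Their union is {1, 2, 3, 4, 5, 6, 7, 8, 9, 10}, which is all 10 languages.
Only Echo contains 2, so Echo is forced; the remaining 7 languages need at least 4 more referees (each remaining referee adds at most 2) — so at least 5 referees are needed, and 5 is optimal.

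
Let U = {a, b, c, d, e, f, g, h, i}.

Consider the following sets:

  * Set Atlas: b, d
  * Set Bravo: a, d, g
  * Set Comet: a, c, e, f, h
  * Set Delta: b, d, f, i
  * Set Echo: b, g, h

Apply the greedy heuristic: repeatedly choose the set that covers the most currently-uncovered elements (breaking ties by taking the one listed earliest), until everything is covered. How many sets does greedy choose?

Greedy: pick Comet (covers 5 new) → pick Delta (covers 3 new) → pick Bravo (covers 1 new). Total picks: 3.

3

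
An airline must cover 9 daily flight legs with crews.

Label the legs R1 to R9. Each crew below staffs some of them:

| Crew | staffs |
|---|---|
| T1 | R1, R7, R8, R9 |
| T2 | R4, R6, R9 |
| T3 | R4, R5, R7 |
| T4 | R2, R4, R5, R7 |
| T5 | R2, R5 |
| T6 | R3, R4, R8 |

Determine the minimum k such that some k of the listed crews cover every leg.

Take {T1, T2, T5, T6}. Their union is {R1, R2, R3, R4, R5, R6, R7, R8, R9}, which is all 9 legs.
No 3 of the 6 crews cover everything (all 20 combinations miss at least one leg), so 4 is optimal.

4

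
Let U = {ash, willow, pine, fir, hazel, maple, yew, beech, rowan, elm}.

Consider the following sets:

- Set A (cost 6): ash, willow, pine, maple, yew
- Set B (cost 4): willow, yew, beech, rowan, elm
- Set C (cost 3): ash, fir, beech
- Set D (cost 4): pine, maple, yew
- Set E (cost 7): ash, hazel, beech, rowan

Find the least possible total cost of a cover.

18

B, C, D, E together cover every point (B ∪ C ∪ D ∪ E = {ash, willow, pine, fir, hazel, maple, yew, beech, rowan, elm}); total cost 4 + 3 + 4 + 7 = 18.
No covering selection has total cost below 18.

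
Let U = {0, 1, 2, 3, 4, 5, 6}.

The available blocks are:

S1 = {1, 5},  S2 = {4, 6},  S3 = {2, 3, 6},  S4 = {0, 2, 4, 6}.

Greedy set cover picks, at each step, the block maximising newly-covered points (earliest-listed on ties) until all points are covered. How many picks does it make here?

Greedy: pick S4 (covers 4 new) → pick S1 (covers 2 new) → pick S3 (covers 1 new). Total picks: 3.

3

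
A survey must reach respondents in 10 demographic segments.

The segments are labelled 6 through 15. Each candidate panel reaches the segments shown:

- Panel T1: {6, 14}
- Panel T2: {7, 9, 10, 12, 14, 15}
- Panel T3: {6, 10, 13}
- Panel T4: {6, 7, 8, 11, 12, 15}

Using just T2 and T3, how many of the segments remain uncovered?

Union of T2, T3 = {6, 7, 9, 10, 12, 13, 14, 15}.
Not covered: 8, 11 — 2 segments.

2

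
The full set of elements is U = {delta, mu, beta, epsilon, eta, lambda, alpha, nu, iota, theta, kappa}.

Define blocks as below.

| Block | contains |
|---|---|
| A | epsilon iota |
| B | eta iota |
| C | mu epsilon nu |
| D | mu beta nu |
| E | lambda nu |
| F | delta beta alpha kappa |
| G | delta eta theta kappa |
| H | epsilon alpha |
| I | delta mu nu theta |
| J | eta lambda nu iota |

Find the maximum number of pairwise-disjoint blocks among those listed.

B, E, F are pairwise disjoint (B={eta,iota}; E={lambda,nu}; F={delta,beta,alpha,kappa}).
Every remaining block overlaps one of these, and no 4 of the listed blocks are pairwise disjoint, so 3 is the maximum.

3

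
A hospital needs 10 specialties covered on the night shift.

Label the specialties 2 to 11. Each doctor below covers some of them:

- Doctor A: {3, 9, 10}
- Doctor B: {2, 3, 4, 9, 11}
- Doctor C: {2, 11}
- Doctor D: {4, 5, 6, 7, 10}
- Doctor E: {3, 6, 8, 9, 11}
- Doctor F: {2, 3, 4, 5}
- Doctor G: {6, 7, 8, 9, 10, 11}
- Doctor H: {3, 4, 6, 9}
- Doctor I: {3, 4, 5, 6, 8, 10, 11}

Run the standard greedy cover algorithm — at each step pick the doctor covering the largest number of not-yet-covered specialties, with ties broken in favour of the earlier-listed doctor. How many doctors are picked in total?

Greedy: pick I (covers 7 new) → pick B (covers 2 new) → pick D (covers 1 new). Total picks: 3.
(The true minimum cover uses only 2 doctors, so greedy is not optimal here.)

3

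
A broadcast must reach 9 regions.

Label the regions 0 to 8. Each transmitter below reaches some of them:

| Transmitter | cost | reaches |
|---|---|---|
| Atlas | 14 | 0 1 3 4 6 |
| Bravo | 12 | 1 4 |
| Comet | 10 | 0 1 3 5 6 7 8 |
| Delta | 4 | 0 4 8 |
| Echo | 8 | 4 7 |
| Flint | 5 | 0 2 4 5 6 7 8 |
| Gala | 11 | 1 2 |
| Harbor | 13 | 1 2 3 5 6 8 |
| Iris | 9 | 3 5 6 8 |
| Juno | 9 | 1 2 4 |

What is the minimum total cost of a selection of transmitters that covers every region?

15

Comet, Flint together cover every region (Comet ∪ Flint = {0, 1, 2, 3, 4, 5, 6, 7, 8}); total cost 10 + 5 = 15.
No covering selection has total cost below 15.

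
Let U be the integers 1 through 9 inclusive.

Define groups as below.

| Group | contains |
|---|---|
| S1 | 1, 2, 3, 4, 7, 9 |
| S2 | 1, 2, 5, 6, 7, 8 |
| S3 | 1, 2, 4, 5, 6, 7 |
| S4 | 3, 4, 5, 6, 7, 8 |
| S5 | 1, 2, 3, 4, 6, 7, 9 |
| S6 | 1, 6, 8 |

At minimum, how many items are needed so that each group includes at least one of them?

Take H = {1, 7}. Each listed group contains at least one of these, so H is a hitting set of size 2.
No single item lies in every group, so at least 2 are needed and 2 is optimal.

2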